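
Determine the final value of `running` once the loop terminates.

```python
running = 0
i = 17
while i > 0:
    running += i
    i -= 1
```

Let's trace through this code step by step.

Initialize: running = 0
Initialize: i = 17
Entering loop: while i > 0:
After iteration 1: running = 17, i = 16
After iteration 2: running = 33, i = 15
After iteration 3: running = 48, i = 14
After iteration 4: running = 62, i = 13
After iteration 5: running = 75, i = 12
After iteration 6: running = 87, i = 11
After iteration 7: running = 98, i = 10
After iteration 8: running = 108, i = 9
After iteration 9: running = 117, i = 8
After iteration 10: running = 125, i = 7
After iteration 11: running = 132, i = 6
After iteration 12: running = 138, i = 5
After iteration 13: running = 143, i = 4
After iteration 14: running = 147, i = 3
After iteration 15: running = 150, i = 2
After iteration 16: running = 152, i = 1
After iteration 17: running = 153, i = 0
Loop ends.

Final answer: 153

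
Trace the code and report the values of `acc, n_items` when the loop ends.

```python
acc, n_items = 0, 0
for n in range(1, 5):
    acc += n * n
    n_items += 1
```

Let's trace through this code step by step.

Initialize: acc = 0
Initialize: n_items = 0
Entering loop: for n in range(1, 5):
After iteration 1: n = 1, acc = 1, n_items = 1
After iteration 2: n = 2, acc = 5, n_items = 2
After iteration 3: n = 3, acc = 14, n_items = 3
After iteration 4: n = 4, acc = 30, n_items = 4
Loop ends.

Final answer: 30, 4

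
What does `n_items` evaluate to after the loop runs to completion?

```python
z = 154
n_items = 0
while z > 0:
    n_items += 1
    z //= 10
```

Let's trace through this code step by step.

Initialize: z = 154
Initialize: n_items = 0
Entering loop: while z > 0:
After iteration 1: z = 15, n_items = 1
After iteration 2: z = 1, n_items = 2
After iteration 3: z = 0, n_items = 3
Loop ends.

Final answer: 3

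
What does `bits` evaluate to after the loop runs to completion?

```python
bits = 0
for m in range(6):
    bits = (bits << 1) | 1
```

Let's trace through this code step by step.

Initialize: bits = 0
Entering loop: for m in range(6):
After iteration 1: m = 0, bits = 1
After iteration 2: m = 1, bits = 3
After iteration 3: m = 2, bits = 7
After iteration 4: m = 3, bits = 15
After iteration 5: m = 4, bits = 31
After iteration 6: m = 5, bits = 63
Loop ends.

Final answer: 63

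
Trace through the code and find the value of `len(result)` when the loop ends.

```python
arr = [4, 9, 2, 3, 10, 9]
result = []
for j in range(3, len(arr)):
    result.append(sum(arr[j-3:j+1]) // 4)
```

Let's trace through this code step by step.

Initialize: arr = [4, 9, 2, 3, 10, 9]
Initialize: result = []
Entering loop: for j in range(3, len(arr)):
After iteration 1: j = 3, result = [4]
After iteration 2: j = 4, result = [4, 6]
After iteration 3: j = 5, result = [4, 6, 6]
Loop ends.
len(result) = 3

Final answer: 3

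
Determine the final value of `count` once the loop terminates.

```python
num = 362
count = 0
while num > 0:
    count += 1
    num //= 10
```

Let's trace through this code step by step.

Initialize: num = 362
Initialize: count = 0
Entering loop: while num > 0:
After iteration 1: num = 36, count = 1
After iteration 2: num = 3, count = 2
After iteration 3: num = 0, count = 3
Loop ends.

Final answer: 3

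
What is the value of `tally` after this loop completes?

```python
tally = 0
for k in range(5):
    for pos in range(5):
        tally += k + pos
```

Let's trace through this code step by step.

Initialize: tally = 0
Entering loop: for k in range(5):
After iteration 1: k = 0, tally = 10
After iteration 2: k = 1, tally = 25
After iteration 3: k = 2, tally = 45
After iteration 4: k = 3, tally = 70
After iteration 5: k = 4, tally = 100
Loop ends.

Final answer: 100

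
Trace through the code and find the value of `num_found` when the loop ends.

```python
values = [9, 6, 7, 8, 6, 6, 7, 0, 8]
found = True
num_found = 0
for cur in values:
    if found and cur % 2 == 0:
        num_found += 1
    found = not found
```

Let's trace through this code step by step.

Initialize: values = [9, 6, 7, 8, 6, 6, 7, 0, 8]
Initialize: found = True
Initialize: num_found = 0
Entering loop: for cur in values:
After iteration 1: cur = 9, found = False, num_found = 0
After iteration 2: cur = 6, found = True, num_found = 0
After iteration 3: cur = 7, found = False, num_found = 0
After iteration 4: cur = 8, found = True, num_found = 0
After iteration 5: cur = 6, found = False, num_found = 1
After iteration 6: cur = 6, found = True, num_found = 1
After iteration 7: cur = 7, found = False, num_found = 1
After iteration 8: cur = 0, found = True, num_found = 1
After iteration 9: cur = 8, found = False, num_found = 2
Loop ends.

Final answer: 2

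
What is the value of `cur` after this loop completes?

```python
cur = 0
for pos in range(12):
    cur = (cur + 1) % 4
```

Let's trace through this code step by step.

Initialize: cur = 0
Entering loop: for pos in range(12):
After iteration 1: pos = 0, cur = 1
After iteration 2: pos = 1, cur = 2
After iteration 3: pos = 2, cur = 3
After iteration 4: pos = 3, cur = 0
After iteration 5: pos = 4, cur = 1
After iteration 6: pos = 5, cur = 2
After iteration 7: pos = 6, cur = 3
After iteration 8: pos = 7, cur = 0
After iteration 9: pos = 8, cur = 1
After iteration 10: pos = 9, cur = 2
After iteration 11: pos = 10, cur = 3
After iteration 12: pos = 11, cur = 0
Loop ends.

Final answer: 0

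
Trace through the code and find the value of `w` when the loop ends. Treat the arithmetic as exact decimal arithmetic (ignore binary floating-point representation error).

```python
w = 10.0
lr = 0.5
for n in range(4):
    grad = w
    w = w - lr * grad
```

Let's trace through this code step by step.

Initialize: w = 10.0
Initialize: lr = 0.5
Entering loop: for n in range(4):
After iteration 1: n = 0, w = 5.0, grad = 10.0
After iteration 2: n = 1, w = 2.5, grad = 5.0
After iteration 3: n = 2, w = 1.25, grad = 2.5
After iteration 4: n = 3, w = 0.625, grad = 1.25
Loop ends.

Final answer: 0.625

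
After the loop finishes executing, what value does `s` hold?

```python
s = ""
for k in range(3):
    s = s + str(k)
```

Let's trace through this code step by step.

Initialize: s = ''
Entering loop: for k in range(3):
After iteration 1: k = 0, s = '0'
After iteration 2: k = 1, s = '01'
After iteration 3: k = 2, s = '012'
Loop ends.

Final answer: '012'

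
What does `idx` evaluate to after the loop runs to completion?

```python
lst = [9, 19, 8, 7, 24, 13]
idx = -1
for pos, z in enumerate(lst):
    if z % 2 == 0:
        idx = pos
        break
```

Let's trace through this code step by step.

Initialize: lst = [9, 19, 8, 7, 24, 13]
Initialize: idx = -1
Entering loop: for pos, z in enumerate(lst):
After iteration 1: pos = 0, z = 9, idx = -1
After iteration 2: pos = 1, z = 19, idx = -1
After iteration 3: pos = 2, z = 8, idx = 2
Loop ends.

Final answer: 2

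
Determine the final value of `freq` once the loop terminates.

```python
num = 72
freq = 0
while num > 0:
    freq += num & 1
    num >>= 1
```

Let's trace through this code step by step.

Initialize: num = 72
Initialize: freq = 0
Entering loop: while num > 0:
After iteration 1: num = 36, freq = 0
After iteration 2: num = 18, freq = 0
After iteration 3: num = 9, freq = 0
After iteration 4: num = 4, freq = 1
After iteration 5: num = 2, freq = 1
After iteration 6: num = 1, freq = 1
After iteration 7: num = 0, freq = 2
Loop ends.

Final answer: 2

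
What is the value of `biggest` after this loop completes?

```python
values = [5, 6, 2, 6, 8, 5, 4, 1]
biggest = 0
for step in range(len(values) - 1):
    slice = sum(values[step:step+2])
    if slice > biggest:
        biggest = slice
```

Let's trace through this code step by step.

Initialize: values = [5, 6, 2, 6, 8, 5, 4, 1]
Initialize: biggest = 0
Entering loop: for step in range(len(values) - 1):
After iteration 1: step = 0, biggest = 11, slice = 11
After iteration 2: step = 1, biggest = 11, slice = 8
After iteration 3: step = 2, biggest = 11, slice = 8
After iteration 4: step = 3, biggest = 14, slice = 14
After iteration 5: step = 4, biggest = 14, slice = 13
After iteration 6: step = 5, biggest = 14, slice = 9
After iteration 7: step = 6, biggest = 14, slice = 5
Loop ends.

Final answer: 14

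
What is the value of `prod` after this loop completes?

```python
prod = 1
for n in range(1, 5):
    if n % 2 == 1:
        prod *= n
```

Let's trace through this code step by step.

Initialize: prod = 1
Entering loop: for n in range(1, 5):
After iteration 1: n = 1, prod = 1
After iteration 2: n = 2, prod = 1
After iteration 3: n = 3, prod = 3
After iteration 4: n = 4, prod = 3
Loop ends.

Final answer: 3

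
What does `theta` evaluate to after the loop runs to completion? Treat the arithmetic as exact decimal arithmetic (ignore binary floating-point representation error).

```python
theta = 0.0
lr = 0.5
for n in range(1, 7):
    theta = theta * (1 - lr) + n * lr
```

Let's trace through this code step by step.

Initialize: theta = 0.0
Initialize: lr = 0.5
Entering loop: for n in range(1, 7):
After iteration 1: n = 1, theta = 0.5
After iteration 2: n = 2, theta = 1.25
After iteration 3: n = 3, theta = 2.125
After iteration 4: n = 4, theta = 3.0625
After iteration 5: n = 5, theta = 4.03125
After iteration 6: n = 6, theta = 5.015625
Loop ends.

Final answer: 5.015625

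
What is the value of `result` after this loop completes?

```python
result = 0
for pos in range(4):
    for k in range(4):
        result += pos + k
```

Let's trace through this code step by step.

Initialize: result = 0
Entering loop: for pos in range(4):
After iteration 1: pos = 0, result = 6
After iteration 2: pos = 1, result = 16
After iteration 3: pos = 2, result = 30
After iteration 4: pos = 3, result = 48
Loop ends.

Final answer: 48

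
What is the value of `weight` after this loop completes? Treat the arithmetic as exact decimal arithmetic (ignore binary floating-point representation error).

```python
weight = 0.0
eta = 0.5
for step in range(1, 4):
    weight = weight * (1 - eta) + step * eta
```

Let's trace through this code step by step.

Initialize: weight = 0.0
Initialize: eta = 0.5
Entering loop: for step in range(1, 4):
After iteration 1: step = 1, weight = 0.5
After iteration 2: step = 2, weight = 1.25
After iteration 3: step = 3, weight = 2.125
Loop ends.

Final answer: 2.125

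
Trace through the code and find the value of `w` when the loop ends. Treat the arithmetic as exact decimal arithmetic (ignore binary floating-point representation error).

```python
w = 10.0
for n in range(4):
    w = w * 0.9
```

Let's trace through this code step by step.

Initialize: w = 10.0
Entering loop: for n in range(4):
After iteration 1: n = 0, w = 9.0
After iteration 2: n = 1, w = 8.1
After iteration 3: n = 2, w = 7.29
After iteration 4: n = 3, w = 6.561
Loop ends.

Final answer: 6.561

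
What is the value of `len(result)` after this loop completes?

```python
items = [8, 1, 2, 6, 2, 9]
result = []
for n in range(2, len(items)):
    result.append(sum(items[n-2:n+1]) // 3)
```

Let's trace through this code step by step.

Initialize: items = [8, 1, 2, 6, 2, 9]
Initialize: result = []
Entering loop: for n in range(2, len(items)):
After iteration 1: n = 2, result = [3]
After iteration 2: n = 3, result = [3, 3]
After iteration 3: n = 4, result = [3, 3, 3]
After iteration 4: n = 5, result = [3, 3, 3, 5]
Loop ends.
len(result) = 4

Final answer: 4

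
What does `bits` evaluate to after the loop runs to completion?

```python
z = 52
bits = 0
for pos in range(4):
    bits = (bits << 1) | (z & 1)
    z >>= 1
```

Let's trace through this code step by step.

Initialize: z = 52
Initialize: bits = 0
Entering loop: for pos in range(4):
After iteration 1: pos = 0, z = 26, bits = 0
After iteration 2: pos = 1, z = 13, bits = 0
After iteration 3: pos = 2, z = 6, bits = 1
After iteration 4: pos = 3, z = 3, bits = 2
Loop ends.

Final answer: 2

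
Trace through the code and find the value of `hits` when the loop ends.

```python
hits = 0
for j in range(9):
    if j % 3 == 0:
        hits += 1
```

Let's trace through this code step by step.

Initialize: hits = 0
Entering loop: for j in range(9):
After iteration 1: j = 0, hits = 1
After iteration 2: j = 1, hits = 1
After iteration 3: j = 2, hits = 1
After iteration 4: j = 3, hits = 2
After iteration 5: j = 4, hits = 2
After iteration 6: j = 5, hits = 2
After iteration 7: j = 6, hits = 3
After iteration 8: j = 7, hits = 3
After iteration 9: j = 8, hits = 3
Loop ends.

Final answer: 3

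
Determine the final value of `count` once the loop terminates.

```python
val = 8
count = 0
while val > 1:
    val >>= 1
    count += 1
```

Let's trace through this code step by step.

Initialize: val = 8
Initialize: count = 0
Entering loop: while val > 1:
After iteration 1: val = 4, count = 1
After iteration 2: val = 2, count = 2
After iteration 3: val = 1, count = 3
Loop ends.

Final answer: 3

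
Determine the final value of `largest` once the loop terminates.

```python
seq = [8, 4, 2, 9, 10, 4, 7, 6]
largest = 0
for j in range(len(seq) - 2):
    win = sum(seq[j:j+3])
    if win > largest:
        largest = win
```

Let's trace through this code step by step.

Initialize: seq = [8, 4, 2, 9, 10, 4, 7, 6]
Initialize: largest = 0
Entering loop: for j in range(len(seq) - 2):
After iteration 1: j = 0, largest = 14, win = 14
After iteration 2: j = 1, largest = 15, win = 15
After iteration 3: j = 2, largest = 21, win = 21
After iteration 4: j = 3, largest = 23, win = 23
After iteration 5: j = 4, largest = 23, win = 21
After iteration 6: j = 5, largest = 23, win = 17
Loop ends.

Final answer: 23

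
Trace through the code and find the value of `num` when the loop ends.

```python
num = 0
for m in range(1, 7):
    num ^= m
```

Let's trace through this code step by step.

Initialize: num = 0
Entering loop: for m in range(1, 7):
After iteration 1: m = 1, num = 1
After iteration 2: m = 2, num = 3
After iteration 3: m = 3, num = 0
After iteration 4: m = 4, num = 4
After iteration 5: m = 5, num = 1
After iteration 6: m = 6, num = 7
Loop ends.

Final answer: 7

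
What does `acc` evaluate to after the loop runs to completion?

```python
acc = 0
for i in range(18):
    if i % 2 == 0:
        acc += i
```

Let's trace through this code step by step.

Initialize: acc = 0
Entering loop: for i in range(18):
After iteration 1: i = 0, acc = 0
After iteration 2: i = 1, acc = 0
After iteration 3: i = 2, acc = 2
After iteration 4: i = 3, acc = 2
After iteration 5: i = 4, acc = 6
After iteration 6: i = 5, acc = 6
After iteration 7: i = 6, acc = 12
After iteration 8: i = 7, acc = 12
After iteration 9: i = 8, acc = 20
After iteration 10: i = 9, acc = 20
After iteration 11: i = 10, acc = 30
After iteration 12: i = 11, acc = 30
After iteration 13: i = 12, acc = 42
After iteration 14: i = 13, acc = 42
After iteration 15: i = 14, acc = 56
After iteration 16: i = 15, acc = 56
After iteration 17: i = 16, acc = 72
After iteration 18: i = 17, acc = 72
Loop ends.

Final answer: 72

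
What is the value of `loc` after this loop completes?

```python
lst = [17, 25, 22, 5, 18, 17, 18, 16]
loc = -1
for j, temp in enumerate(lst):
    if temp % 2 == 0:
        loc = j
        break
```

Let's trace through this code step by step.

Initialize: lst = [17, 25, 22, 5, 18, 17, 18, 16]
Initialize: loc = -1
Entering loop: for j, temp in enumerate(lst):
After iteration 1: j = 0, temp = 17, loc = -1
After iteration 2: j = 1, temp = 25, loc = -1
After iteration 3: j = 2, temp = 22, loc = 2
Loop ends.

Final answer: 2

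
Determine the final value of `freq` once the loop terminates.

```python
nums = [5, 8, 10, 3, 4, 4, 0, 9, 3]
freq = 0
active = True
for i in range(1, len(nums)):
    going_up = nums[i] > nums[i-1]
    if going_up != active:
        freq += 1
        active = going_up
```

Let's trace through this code step by step.

Initialize: nums = [5, 8, 10, 3, 4, 4, 0, 9, 3]
Initialize: freq = 0
Initialize: active = True
Entering loop: for i in range(1, len(nums)):
After iteration 1: i = 1, freq = 0, active = True, going_up = True
After iteration 2: i = 2, freq = 0, active = True, going_up = True
After iteration 3: i = 3, freq = 1, active = False, going_up = False
After iteration 4: i = 4, freq = 2, active = True, going_up = True
After iteration 5: i = 5, freq = 3, active = False, going_up = False
After iteration 6: i = 6, freq = 3, active = False, going_up = False
After iteration 7: i = 7, freq = 4, active = True, going_up = True
After iteration 8: i = 8, freq = 5, active = False, going_up = False
Loop ends.

Final answer: 5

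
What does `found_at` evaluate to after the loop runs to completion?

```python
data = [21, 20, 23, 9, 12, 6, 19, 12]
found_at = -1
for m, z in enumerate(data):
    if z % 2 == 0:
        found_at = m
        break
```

Let's trace through this code step by step.

Initialize: data = [21, 20, 23, 9, 12, 6, 19, 12]
Initialize: found_at = -1
Entering loop: for m, z in enumerate(data):
After iteration 1: m = 0, z = 21, found_at = -1
After iteration 2: m = 1, z = 20, found_at = 1
Loop ends.

Final answer: 1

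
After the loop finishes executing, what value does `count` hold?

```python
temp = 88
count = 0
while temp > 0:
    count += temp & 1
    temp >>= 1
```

Let's trace through this code step by step.

Initialize: temp = 88
Initialize: count = 0
Entering loop: while temp > 0:
After iteration 1: temp = 44, count = 0
After iteration 2: temp = 22, count = 0
After iteration 3: temp = 11, count = 0
After iteration 4: temp = 5, count = 1
After iteration 5: temp = 2, count = 2
After iteration 6: temp = 1, count = 2
After iteration 7: temp = 0, count = 3
Loop ends.

Final answer: 3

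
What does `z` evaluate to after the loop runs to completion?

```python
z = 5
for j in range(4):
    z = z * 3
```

Let's trace through this code step by step.

Initialize: z = 5
Entering loop: for j in range(4):
After iteration 1: j = 0, z = 15
After iteration 2: j = 1, z = 45
After iteration 3: j = 2, z = 135
After iteration 4: j = 3, z = 405
Loop ends.

Final answer: 405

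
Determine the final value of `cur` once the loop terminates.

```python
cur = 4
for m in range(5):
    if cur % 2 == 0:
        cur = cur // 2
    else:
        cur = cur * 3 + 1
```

Let's trace through this code step by step.

Initialize: cur = 4
Entering loop: for m in range(5):
After iteration 1: m = 0, cur = 2
After iteration 2: m = 1, cur = 1
After iteration 3: m = 2, cur = 4
After iteration 4: m = 3, cur = 2
After iteration 5: m = 4, cur = 1
Loop ends.

Final answer: 1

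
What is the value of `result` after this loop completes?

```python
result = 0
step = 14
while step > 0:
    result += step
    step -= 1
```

Let's trace through this code step by step.

Initialize: result = 0
Initialize: step = 14
Entering loop: while step > 0:
After iteration 1: result = 14, step = 13
After iteration 2: result = 27, step = 12
After iteration 3: result = 39, step = 11
After iteration 4: result = 50, step = 10
After iteration 5: result = 60, step = 9
After iteration 6: result = 69, step = 8
After iteration 7: result = 77, step = 7
After iteration 8: result = 84, step = 6
After iteration 9: result = 90, step = 5
After iteration 10: result = 95, step = 4
After iteration 11: result = 99, step = 3
After iteration 12: result = 102, step = 2
After iteration 13: result = 104, step = 1
After iteration 14: result = 105, step = 0
Loop ends.

Final answer: 105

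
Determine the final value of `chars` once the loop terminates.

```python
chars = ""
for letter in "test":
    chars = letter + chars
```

Let's trace through this code step by step.

Initialize: chars = ''
Entering loop: for letter in "test":
After iteration 1: letter = 't', chars = 't'
After iteration 2: letter = 'e', chars = 'et'
After iteration 3: letter = 's', chars = 'set'
After iteration 4: letter = 't', chars = 'tset'
Loop ends.

Final answer: 'tset'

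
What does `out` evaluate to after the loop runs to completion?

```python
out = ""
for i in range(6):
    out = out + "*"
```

Let's trace through this code step by step.

Initialize: out = ''
Entering loop: for i in range(6):
After iteration 1: i = 0, out = '*'
After iteration 2: i = 1, out = '**'
After iteration 3: i = 2, out = '***'
After iteration 4: i = 3, out = '****'
After iteration 5: i = 4, out = '*****'
After iteration 6: i = 5, out = '******'
Loop ends.

Final answer: '******'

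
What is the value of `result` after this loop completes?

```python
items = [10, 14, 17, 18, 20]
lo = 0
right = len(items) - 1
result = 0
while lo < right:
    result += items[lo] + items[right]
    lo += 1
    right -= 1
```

Let's trace through this code step by step.

Initialize: items = [10, 14, 17, 18, 20]
Initialize: lo = 0
Initialize: right = 4
Initialize: result = 0
Entering loop: while lo < right:
After iteration 1: lo = 1, right = 3, result = 30
After iteration 2: lo = 2, right = 2, result = 62
Loop ends.

Final answer: 62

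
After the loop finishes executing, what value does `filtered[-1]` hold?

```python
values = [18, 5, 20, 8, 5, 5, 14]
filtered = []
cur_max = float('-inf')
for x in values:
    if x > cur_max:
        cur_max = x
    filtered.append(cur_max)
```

Let's trace through this code step by step.

Initialize: values = [18, 5, 20, 8, 5, 5, 14]
Initialize: filtered = []
Initialize: cur_max = -inf
Entering loop: for x in values:
After iteration 1: x = 18, filtered = [18], cur_max = 18
After iteration 2: x = 5, filtered = [18, 18], cur_max = 18
After iteration 3: x = 20, filtered = [18, 18, 20], cur_max = 20
After iteration 4: x = 8, filtered = [18, 18, 20, 20], cur_max = 20
After iteration 5: x = 5, filtered = [18, 18, 20, 20, 20], cur_max = 20
After iteration 6: x = 5, filtered = [18, 18, 20, 20, 20, 20], cur_max = 20
After iteration 7: x = 14, filtered = [18, 18, 20, 20, 20, 20, 20], cur_max = 20
Loop ends.
filtered[-1] = 20

Final answer: 20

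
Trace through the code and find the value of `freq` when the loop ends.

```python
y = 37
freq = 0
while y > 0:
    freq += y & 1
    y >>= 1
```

Let's trace through this code step by step.

Initialize: y = 37
Initialize: freq = 0
Entering loop: while y > 0:
After iteration 1: y = 18, freq = 1
After iteration 2: y = 9, freq = 1
After iteration 3: y = 4, freq = 2
After iteration 4: y = 2, freq = 2
After iteration 5: y = 1, freq = 2
After iteration 6: y = 0, freq = 3
Loop ends.

Final answer: 3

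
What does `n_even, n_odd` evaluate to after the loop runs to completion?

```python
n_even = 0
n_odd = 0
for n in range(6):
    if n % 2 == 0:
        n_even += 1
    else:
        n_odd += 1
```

Let's trace through this code step by step.

Initialize: n_even = 0
Initialize: n_odd = 0
Entering loop: for n in range(6):
After iteration 1: n = 0, n_even = 1, n_odd = 0
After iteration 2: n = 1, n_even = 1, n_odd = 1
After iteration 3: n = 2, n_even = 2, n_odd = 1
After iteration 4: n = 3, n_even = 2, n_odd = 2
After iteration 5: n = 4, n_even = 3, n_odd = 2
After iteration 6: n = 5, n_even = 3, n_odd = 3
Loop ends.

Final answer: 3, 3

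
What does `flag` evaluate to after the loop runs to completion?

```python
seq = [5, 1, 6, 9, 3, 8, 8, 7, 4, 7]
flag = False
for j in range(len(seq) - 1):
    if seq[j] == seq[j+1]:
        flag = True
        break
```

Let's trace through this code step by step.

Initialize: seq = [5, 1, 6, 9, 3, 8, 8, 7, 4, 7]
Initialize: flag = False
Entering loop: for j in range(len(seq) - 1):
After iteration 1: j = 0, flag = False
After iteration 2: j = 1, flag = False
After iteration 3: j = 2, flag = False
After iteration 4: j = 3, flag = False
After iteration 5: j = 4, flag = False
After iteration 6: j = 5, flag = True
Loop ends.

Final answer: True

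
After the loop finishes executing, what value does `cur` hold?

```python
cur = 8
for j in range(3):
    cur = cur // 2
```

Let's trace through this code step by step.

Initialize: cur = 8
Entering loop: for j in range(3):
After iteration 1: j = 0, cur = 4
After iteration 2: j = 1, cur = 2
After iteration 3: j = 2, cur = 1
Loop ends.

Final answer: 1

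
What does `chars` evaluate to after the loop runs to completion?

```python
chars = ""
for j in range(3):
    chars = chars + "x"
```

Let's trace through this code step by step.

Initialize: chars = ''
Entering loop: for j in range(3):
After iteration 1: j = 0, chars = 'x'
After iteration 2: j = 1, chars = 'xx'
After iteration 3: j = 2, chars = 'xxx'
Loop ends.

Final answer: 'xxx'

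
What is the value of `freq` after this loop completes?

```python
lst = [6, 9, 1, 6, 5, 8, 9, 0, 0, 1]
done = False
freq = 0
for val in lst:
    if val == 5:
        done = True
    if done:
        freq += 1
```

Let's trace through this code step by step.

Initialize: lst = [6, 9, 1, 6, 5, 8, 9, 0, 0, 1]
Initialize: done = False
Initialize: freq = 0
Entering loop: for val in lst:
After iteration 1: val = 6, done = False, freq = 0
After iteration 2: val = 9, done = False, freq = 0
After iteration 3: val = 1, done = False, freq = 0
After iteration 4: val = 6, done = False, freq = 0
After iteration 5: val = 5, done = True, freq = 1
After iteration 6: val = 8, done = True, freq = 2
After iteration 7: val = 9, done = True, freq = 3
After iteration 8: val = 0, done = True, freq = 4
After iteration 9: val = 0, done = True, freq = 5
After iteration 10: val = 1, done = True, freq = 6
Loop ends.

Final answer: 6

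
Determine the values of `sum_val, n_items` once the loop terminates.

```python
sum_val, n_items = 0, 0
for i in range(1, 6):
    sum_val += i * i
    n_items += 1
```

Let's trace through this code step by step.

Initialize: sum_val = 0
Initialize: n_items = 0
Entering loop: for i in range(1, 6):
After iteration 1: i = 1, sum_val = 1, n_items = 1
After iteration 2: i = 2, sum_val = 5, n_items = 2
After iteration 3: i = 3, sum_val = 14, n_items = 3
After iteration 4: i = 4, sum_val = 30, n_items = 4
After iteration 5: i = 5, sum_val = 55, n_items = 5
Loop ends.

Final answer: 55, 5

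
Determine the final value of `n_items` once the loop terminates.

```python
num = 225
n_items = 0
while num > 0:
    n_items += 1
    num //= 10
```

Let's trace through this code step by step.

Initialize: num = 225
Initialize: n_items = 0
Entering loop: while num > 0:
After iteration 1: num = 22, n_items = 1
After iteration 2: num = 2, n_items = 2
After iteration 3: num = 0, n_items = 3
Loop ends.

Final answer: 3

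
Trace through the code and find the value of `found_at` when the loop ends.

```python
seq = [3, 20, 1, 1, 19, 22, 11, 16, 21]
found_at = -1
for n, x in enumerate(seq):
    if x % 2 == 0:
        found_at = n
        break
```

Let's trace through this code step by step.

Initialize: seq = [3, 20, 1, 1, 19, 22, 11, 16, 21]
Initialize: found_at = -1
Entering loop: for n, x in enumerate(seq):
After iteration 1: n = 0, x = 3, found_at = -1
After iteration 2: n = 1, x = 20, found_at = 1
Loop ends.

Final answer: 1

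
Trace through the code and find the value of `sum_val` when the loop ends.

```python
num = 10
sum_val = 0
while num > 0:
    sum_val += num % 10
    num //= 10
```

Let's trace through this code step by step.

Initialize: num = 10
Initialize: sum_val = 0
Entering loop: while num > 0:
After iteration 1: num = 1, sum_val = 0
After iteration 2: num = 0, sum_val = 1
Loop ends.

Final answer: 1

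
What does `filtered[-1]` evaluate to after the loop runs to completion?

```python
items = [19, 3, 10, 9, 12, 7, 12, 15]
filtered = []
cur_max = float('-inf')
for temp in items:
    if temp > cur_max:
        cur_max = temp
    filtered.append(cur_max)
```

Let's trace through this code step by step.

Initialize: items = [19, 3, 10, 9, 12, 7, 12, 15]
Initialize: filtered = []
Initialize: cur_max = -inf
Entering loop: for temp in items:
After iteration 1: temp = 19, filtered = [19], cur_max = 19
After iteration 2: temp = 3, filtered = [19, 19], cur_max = 19
After iteration 3: temp = 10, filtered = [19, 19, 19], cur_max = 19
After iteration 4: temp = 9, filtered = [19, 19, 19, 19], cur_max = 19
After iteration 5: temp = 12, filtered = [19, 19, 19, 19, 19], cur_max = 19
After iteration 6: temp = 7, filtered = [19, 19, 19, 19, 19, 19], cur_max = 19
After iteration 7: temp = 12, filtered = [19, 19, 19, 19, 19, 19, 19], cur_max = 19
After iteration 8: temp = 15, filtered = [19, 19, 19, 19, 19, 19, 19, 19], cur_max = 19
Loop ends.
filtered[-1] = 19

Final answer: 19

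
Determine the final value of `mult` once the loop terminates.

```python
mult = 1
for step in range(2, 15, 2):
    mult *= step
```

Let's trace through this code step by step.

Initialize: mult = 1
Entering loop: for step in range(2, 15, 2):
After iteration 1: step = 2, mult = 2
After iteration 2: step = 4, mult = 8
After iteration 3: step = 6, mult = 48
After iteration 4: step = 8, mult = 384
After iteration 5: step = 10, mult = 3840
After iteration 6: step = 12, mult = 46080
After iteration 7: step = 14, mult = 645120
Loop ends.

Final answer: 645120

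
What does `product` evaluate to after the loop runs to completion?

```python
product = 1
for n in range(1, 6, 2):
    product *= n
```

Let's trace through this code step by step.

Initialize: product = 1
Entering loop: for n in range(1, 6, 2):
After iteration 1: n = 1, product = 1
After iteration 2: n = 3, product = 3
After iteration 3: n = 5, product = 15
Loop ends.

Final answer: 15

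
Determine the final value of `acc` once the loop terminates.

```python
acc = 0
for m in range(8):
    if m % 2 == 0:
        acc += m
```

Let's trace through this code step by step.

Initialize: acc = 0
Entering loop: for m in range(8):
After iteration 1: m = 0, acc = 0
After iteration 2: m = 1, acc = 0
After iteration 3: m = 2, acc = 2
After iteration 4: m = 3, acc = 2
After iteration 5: m = 4, acc = 6
After iteration 6: m = 5, acc = 6
After iteration 7: m = 6, acc = 12
After iteration 8: m = 7, acc = 12
Loop ends.

Final answer: 12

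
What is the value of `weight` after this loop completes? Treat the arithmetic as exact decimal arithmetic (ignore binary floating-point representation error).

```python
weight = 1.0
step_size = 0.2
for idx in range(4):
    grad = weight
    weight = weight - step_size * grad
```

Let's trace through this code step by step.

Initialize: weight = 1.0
Initialize: step_size = 0.2
Entering loop: for idx in range(4):
After iteration 1: idx = 0, weight = 0.8, grad = 1.0
After iteration 2: idx = 1, weight = 0.64, grad = 0.8
After iteration 3: idx = 2, weight = 0.512, grad = 0.64
After iteration 4: idx = 3, weight = 0.4096, grad = 0.512
Loop ends.

Final answer: 0.4096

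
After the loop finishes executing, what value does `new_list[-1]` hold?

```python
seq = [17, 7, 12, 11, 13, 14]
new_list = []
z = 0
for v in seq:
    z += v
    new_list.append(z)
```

Let's trace through this code step by step.

Initialize: seq = [17, 7, 12, 11, 13, 14]
Initialize: new_list = []
Initialize: z = 0
Entering loop: for v in seq:
After iteration 1: v = 17, new_list = [17], z = 17
After iteration 2: v = 7, new_list = [17, 24], z = 24
After iteration 3: v = 12, new_list = [17, 24, 36], z = 36
After iteration 4: v = 11, new_list = [17, 24, 36, 47], z = 47
After iteration 5: v = 13, new_list = [17, 24, 36, 47, 60], z = 60
After iteration 6: v = 14, new_list = [17, 24, 36, 47, 60, 74], z = 74
Loop ends.
new_list[-1] = 74

Final answer: 74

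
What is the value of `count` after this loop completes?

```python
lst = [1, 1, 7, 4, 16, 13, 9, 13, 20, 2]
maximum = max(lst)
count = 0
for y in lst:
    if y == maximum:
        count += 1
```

Let's trace through this code step by step.

Initialize: lst = [1, 1, 7, 4, 16, 13, 9, 13, 20, 2]
Initialize: maximum = 20
Initialize: count = 0
Entering loop: for y in lst:
After iteration 1: y = 1, count = 0
After iteration 2: y = 1, count = 0
After iteration 3: y = 7, count = 0
After iteration 4: y = 4, count = 0
After iteration 5: y = 16, count = 0
After iteration 6: y = 13, count = 0
After iteration 7: y = 9, count = 0
After iteration 8: y = 13, count = 0
After iteration 9: y = 20, count = 1
After iteration 10: y = 2, count = 1
Loop ends.

Final answer: 1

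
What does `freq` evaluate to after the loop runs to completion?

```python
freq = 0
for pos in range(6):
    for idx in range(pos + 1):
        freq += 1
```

Let's trace through this code step by step.

Initialize: freq = 0
Entering loop: for pos in range(6):
After iteration 1: pos = 0, freq = 1, idx = 0
After iteration 2: pos = 1, freq = 3, idx = 1
After iteration 3: pos = 2, freq = 6, idx = 2
After iteration 4: pos = 3, freq = 10, idx = 3
After iteration 5: pos = 4, freq = 15, idx = 4
After iteration 6: pos = 5, freq = 21, idx = 5
Loop ends.

Final answer: 21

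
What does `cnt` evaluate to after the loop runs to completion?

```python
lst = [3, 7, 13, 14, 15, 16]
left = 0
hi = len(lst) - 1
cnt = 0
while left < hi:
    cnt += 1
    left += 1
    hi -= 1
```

Let's trace through this code step by step.

Initialize: lst = [3, 7, 13, 14, 15, 16]
Initialize: left = 0
Initialize: hi = 5
Initialize: cnt = 0
Entering loop: while left < hi:
After iteration 1: left = 1, hi = 4, cnt = 1
After iteration 2: left = 2, hi = 3, cnt = 2
After iteration 3: left = 3, hi = 2, cnt = 3
Loop ends.

Final answer: 3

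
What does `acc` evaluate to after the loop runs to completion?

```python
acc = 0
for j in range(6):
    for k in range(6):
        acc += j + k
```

Let's trace through this code step by step.

Initialize: acc = 0
Entering loop: for j in range(6):
After iteration 1: j = 0, acc = 15
After iteration 2: j = 1, acc = 36
After iteration 3: j = 2, acc = 63
After iteration 4: j = 3, acc = 96
After iteration 5: j = 4, acc = 135
After iteration 6: j = 5, acc = 180
Loop ends.

Final answer: 180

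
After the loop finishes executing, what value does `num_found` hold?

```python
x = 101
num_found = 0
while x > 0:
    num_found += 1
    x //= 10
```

Let's trace through this code step by step.

Initialize: x = 101
Initialize: num_found = 0
Entering loop: while x > 0:
After iteration 1: x = 10, num_found = 1
After iteration 2: x = 1, num_found = 2
After iteration 3: x = 0, num_found = 3
Loop ends.

Final answer: 3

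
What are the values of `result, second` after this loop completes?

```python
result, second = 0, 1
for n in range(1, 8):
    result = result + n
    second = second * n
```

Let's trace through this code step by step.

Initialize: result = 0
Initialize: second = 1
Entering loop: for n in range(1, 8):
After iteration 1: n = 1, result = 1, second = 1
After iteration 2: n = 2, result = 3, second = 2
After iteration 3: n = 3, result = 6, second = 6
After iteration 4: n = 4, result = 10, second = 24
After iteration 5: n = 5, result = 15, second = 120
After iteration 6: n = 6, result = 21, second = 720
After iteration 7: n = 7, result = 28, second = 5040
Loop ends.

Final answer: 28, 5040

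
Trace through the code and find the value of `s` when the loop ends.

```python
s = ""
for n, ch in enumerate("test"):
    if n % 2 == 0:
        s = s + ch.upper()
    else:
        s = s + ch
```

Let's trace through this code step by step.

Initialize: s = ''
Entering loop: for n, ch in enumerate("test"):
After iteration 1: n = 0, ch = 't', s = 'T'
After iteration 2: n = 1, ch = 'e', s = 'Te'
After iteration 3: n = 2, ch = 's', s = 'TeS'
After iteration 4: n = 3, ch = 't', s = 'TeSt'
Loop ends.

Final answer: 'TeSt'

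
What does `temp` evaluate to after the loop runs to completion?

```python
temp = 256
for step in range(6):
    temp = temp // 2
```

Let's trace through this code step by step.

Initialize: temp = 256
Entering loop: for step in range(6):
After iteration 1: step = 0, temp = 128
After iteration 2: step = 1, temp = 64
After iteration 3: step = 2, temp = 32
After iteration 4: step = 3, temp = 16
After iteration 5: step = 4, temp = 8
After iteration 6: step = 5, temp = 4
Loop ends.

Final answer: 4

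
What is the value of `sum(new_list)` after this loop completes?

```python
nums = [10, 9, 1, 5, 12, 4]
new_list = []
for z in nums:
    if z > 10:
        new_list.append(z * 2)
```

Let's trace through this code step by step.

Initialize: nums = [10, 9, 1, 5, 12, 4]
Initialize: new_list = []
Entering loop: for z in nums:
After iteration 1: z = 10, new_list = []
After iteration 2: z = 9, new_list = []
After iteration 3: z = 1, new_list = []
After iteration 4: z = 5, new_list = []
After iteration 5: z = 12, new_list = [24]
After iteration 6: z = 4, new_list = [24]
Loop ends.
sum(new_list) = 24

Final answer: 24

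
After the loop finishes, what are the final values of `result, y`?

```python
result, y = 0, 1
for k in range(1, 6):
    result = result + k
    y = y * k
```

Let's trace through this code step by step.

Initialize: result = 0
Initialize: y = 1
Entering loop: for k in range(1, 6):
After iteration 1: k = 1, result = 1, y = 1
After iteration 2: k = 2, result = 3, y = 2
After iteration 3: k = 3, result = 6, y = 6
After iteration 4: k = 4, result = 10, y = 24
After iteration 5: k = 5, result = 15, y = 120
Loop ends.

Final answer: 15, 120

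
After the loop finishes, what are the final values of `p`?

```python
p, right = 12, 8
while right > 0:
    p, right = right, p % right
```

Let's trace through this code step by step.

Initialize: p = 12
Initialize: right = 8
Entering loop: while right > 0:
After iteration 1: p = 8, right = 4
After iteration 2: p = 4, right = 0
Loop ends.

Final answer: 4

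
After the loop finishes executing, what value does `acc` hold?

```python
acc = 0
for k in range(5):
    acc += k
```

Let's trace through this code step by step.

Initialize: acc = 0
Entering loop: for k in range(5):
After iteration 1: k = 0, acc = 0
After iteration 2: k = 1, acc = 1
After iteration 3: k = 2, acc = 3
After iteration 4: k = 3, acc = 6
After iteration 5: k = 4, acc = 10
Loop ends.

Final answer: 10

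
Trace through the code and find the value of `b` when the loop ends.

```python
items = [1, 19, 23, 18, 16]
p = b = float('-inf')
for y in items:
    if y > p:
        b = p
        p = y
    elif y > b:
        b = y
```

Let's trace through this code step by step.

Initialize: items = [1, 19, 23, 18, 16]
Initialize: p = -inf
Initialize: b = -inf
Entering loop: for y in items:
After iteration 1: y = 1, p = 1, b = -inf
After iteration 2: y = 19, p = 19, b = 1
After iteration 3: y = 23, p = 23, b = 19
After iteration 4: y = 18, p = 23, b = 19
After iteration 5: y = 16, p = 23, b = 19
Loop ends.

Final answer: 19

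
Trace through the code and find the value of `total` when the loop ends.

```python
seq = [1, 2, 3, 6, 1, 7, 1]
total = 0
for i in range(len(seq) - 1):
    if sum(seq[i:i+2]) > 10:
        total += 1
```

Let's trace through this code step by step.

Initialize: seq = [1, 2, 3, 6, 1, 7, 1]
Initialize: total = 0
Entering loop: for i in range(len(seq) - 1):
After iteration 1: i = 0, total = 0
After iteration 2: i = 1, total = 0
After iteration 3: i = 2, total = 0
After iteration 4: i = 3, total = 0
After iteration 5: i = 4, total = 0
After iteration 6: i = 5, total = 0
Loop ends.

Final answer: 0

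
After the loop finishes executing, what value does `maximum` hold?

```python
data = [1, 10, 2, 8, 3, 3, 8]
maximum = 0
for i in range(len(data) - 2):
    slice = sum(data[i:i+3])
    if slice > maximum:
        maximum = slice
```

Let's trace through this code step by step.

Initialize: data = [1, 10, 2, 8, 3, 3, 8]
Initialize: maximum = 0
Entering loop: for i in range(len(data) - 2):
After iteration 1: i = 0, maximum = 13, slice = 13
After iteration 2: i = 1, maximum = 20, slice = 20
After iteration 3: i = 2, maximum = 20, slice = 13
After iteration 4: i = 3, maximum = 20, slice = 14
After iteration 5: i = 4, maximum = 20, slice = 14
Loop ends.

Final answer: 20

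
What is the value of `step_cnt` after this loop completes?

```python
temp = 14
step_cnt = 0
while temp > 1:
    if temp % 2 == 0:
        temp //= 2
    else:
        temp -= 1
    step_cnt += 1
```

Let's trace through this code step by step.

Initialize: temp = 14
Initialize: step_cnt = 0
Entering loop: while temp > 1:
After iteration 1: temp = 7, step_cnt = 1
After iteration 2: temp = 6, step_cnt = 2
After iteration 3: temp = 3, step_cnt = 3
After iteration 4: temp = 2, step_cnt = 4
After iteration 5: temp = 1, step_cnt = 5
Loop ends.

Final answer: 5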